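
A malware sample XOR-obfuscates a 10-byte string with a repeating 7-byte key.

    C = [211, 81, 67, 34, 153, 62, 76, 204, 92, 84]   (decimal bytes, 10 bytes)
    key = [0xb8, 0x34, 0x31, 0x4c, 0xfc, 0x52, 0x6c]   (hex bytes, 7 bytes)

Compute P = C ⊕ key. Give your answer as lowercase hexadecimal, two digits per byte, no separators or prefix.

The 7-byte key repeats, so the effective keystream is b8 34 31 4c fc 52 6c b8 34 31.
byte 0: 211 xor 184 = 107
byte 1:  81 xor  52 = 101
byte 2:  67 xor  49 = 114
byte 3:  34 xor  76 = 110
byte 4: 153 xor 252 = 101
byte 5:  62 xor  82 = 108
byte 6:  76 xor 108 =  32
byte 7: 204 xor 184 = 116
byte 8:  92 xor  52 = 104
byte 9:  84 xor  49 = 101

6b65726e656c20746865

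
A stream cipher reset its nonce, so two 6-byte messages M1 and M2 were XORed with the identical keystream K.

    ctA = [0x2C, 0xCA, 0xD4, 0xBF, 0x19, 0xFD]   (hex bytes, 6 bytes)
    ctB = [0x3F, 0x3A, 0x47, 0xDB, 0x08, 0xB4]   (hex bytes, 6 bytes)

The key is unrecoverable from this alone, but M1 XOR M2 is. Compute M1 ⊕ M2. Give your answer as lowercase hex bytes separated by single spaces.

ctA ⊕ ctB = (M1 ⊕ K) ⊕ (M2 ⊕ K) = M1 ⊕ M2 — the shared key cancels under XOR.
byte 0: 2c ⊕ 3f = 13
byte 1: ca ⊕ 3a = f0
byte 2: d4 ⊕ 47 = 93
byte 3: bf ⊕ db = 64
byte 4: 19 ⊕ 08 = 11
byte 5: fd ⊕ b4 = 49

13 f0 93 64 11 49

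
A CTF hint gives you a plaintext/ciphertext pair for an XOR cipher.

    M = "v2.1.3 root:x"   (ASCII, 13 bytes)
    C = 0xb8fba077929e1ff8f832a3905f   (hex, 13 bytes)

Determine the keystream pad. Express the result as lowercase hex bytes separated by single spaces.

Since C = M ⊕ pad, XORing both sides with M gives pad = M ⊕ C.
118 ^ 184 = 206
 50 ^ 251 = 201
 46 ^ 160 = 142
 49 ^ 119 =  70
 46 ^ 146 = 188
 51 ^ 158 = 173
 32 ^  31 =  63
114 ^ 248 = 138
111 ^ 248 = 151
111 ^  50 =  93
116 ^ 163 = 215
 58 ^ 144 = 170
120 ^  95 =  39

ce c9 8e 46 bc ad 3f 8a 97 5d d7 aa 27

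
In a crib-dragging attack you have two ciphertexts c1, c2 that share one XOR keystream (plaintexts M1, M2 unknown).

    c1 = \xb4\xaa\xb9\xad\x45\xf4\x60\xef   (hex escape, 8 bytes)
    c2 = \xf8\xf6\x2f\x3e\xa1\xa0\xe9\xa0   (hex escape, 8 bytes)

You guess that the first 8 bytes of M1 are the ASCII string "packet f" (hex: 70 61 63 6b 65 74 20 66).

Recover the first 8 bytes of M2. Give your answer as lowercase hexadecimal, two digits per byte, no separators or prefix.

3c3df5f88120a929

First, c1 ⊕ c2 = (M1 ⊕ K) ⊕ (M2 ⊕ K) = M1 ⊕ M2, so the key drops out. Then M2 = (M1 ⊕ M2) ⊕ M1 over the first 8 bytes.
byte 0: (b4 ⊕ f8) ⊕ 70 = 4c ⊕ 70 = 3c
byte 1: (aa ⊕ f6) ⊕ 61 = 5c ⊕ 61 = 3d
byte 2: (b9 ⊕ 2f) ⊕ 63 = 96 ⊕ 63 = f5
byte 3: (ad ⊕ 3e) ⊕ 6b = 93 ⊕ 6b = f8
byte 4: (45 ⊕ a1) ⊕ 65 = e4 ⊕ 65 = 81
byte 5: (f4 ⊕ a0) ⊕ 74 = 54 ⊕ 74 = 20
byte 6: (60 ⊕ e9) ⊕ 20 = 89 ⊕ 20 = a9
byte 7: (ef ⊕ a0) ⊕ 66 = 4f ⊕ 66 = 29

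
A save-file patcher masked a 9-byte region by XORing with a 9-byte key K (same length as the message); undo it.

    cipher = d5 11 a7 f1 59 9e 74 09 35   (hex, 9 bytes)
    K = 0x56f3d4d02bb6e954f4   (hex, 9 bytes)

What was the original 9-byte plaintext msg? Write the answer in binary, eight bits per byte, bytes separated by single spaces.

10000011 11100010 01110011 00100001 01110010 00101000 10011101 01011101 11000001

byte 0: 213 xor  86 = 131
byte 1:  17 xor 243 = 226
byte 2: 167 xor 212 = 115
byte 3: 241 xor 208 =  33
byte 4:  89 xor  43 = 114
byte 5: 158 xor 182 =  40
byte 6: 116 xor 233 = 157
byte 7:   9 xor  84 =  93
byte 8:  53 xor 244 = 193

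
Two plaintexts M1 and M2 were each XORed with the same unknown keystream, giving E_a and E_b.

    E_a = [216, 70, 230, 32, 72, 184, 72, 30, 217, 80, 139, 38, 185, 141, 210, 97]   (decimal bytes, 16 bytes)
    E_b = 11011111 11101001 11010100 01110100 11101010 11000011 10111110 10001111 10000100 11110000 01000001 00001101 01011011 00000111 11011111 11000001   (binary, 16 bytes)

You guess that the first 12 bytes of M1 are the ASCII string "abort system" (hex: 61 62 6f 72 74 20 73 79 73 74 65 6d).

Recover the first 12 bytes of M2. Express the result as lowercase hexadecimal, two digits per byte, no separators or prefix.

66cd5d26d65b85e82ed4af46

First, E_a ⊕ E_b = (M1 ⊕ K) ⊕ (M2 ⊕ K) = M1 ⊕ M2, so the key drops out. Then M2 = (M1 ⊕ M2) ⊕ M1 over the first 12 bytes.
byte 0: (d8 xor df) xor 61 = 07 xor 61 = 66
byte 1: (46 xor e9) xor 62 = af xor 62 = cd
byte 2: (e6 xor d4) xor 6f = 32 xor 6f = 5d
byte 3: (20 xor 74) xor 72 = 54 xor 72 = 26
byte 4: (48 xor ea) xor 74 = a2 xor 74 = d6
byte 5: (b8 xor c3) xor 20 = 7b xor 20 = 5b
byte 6: (48 xor be) xor 73 = f6 xor 73 = 85
byte 7: (1e xor 8f) xor 79 = 91 xor 79 = e8
byte 8: (d9 xor 84) xor 73 = 5d xor 73 = 2e
byte 9: (50 xor f0) xor 74 = a0 xor 74 = d4
byte 10: (8b xor 41) xor 65 = ca xor 65 = af
byte 11: (26 xor 0d) xor 6d = 2b xor 6d = 46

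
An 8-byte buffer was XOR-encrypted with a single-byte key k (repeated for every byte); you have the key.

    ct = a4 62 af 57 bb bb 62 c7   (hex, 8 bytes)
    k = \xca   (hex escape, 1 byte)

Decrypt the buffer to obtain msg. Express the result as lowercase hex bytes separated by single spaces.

The 1-byte key repeats, so the effective keystream is ca ca ca ca ca ca ca ca.
byte 0: 164 XOR 202 = 110
byte 1:  98 XOR 202 = 168
byte 2: 175 XOR 202 = 101
byte 3:  87 XOR 202 = 157
byte 4: 187 XOR 202 = 113
byte 5: 187 XOR 202 = 113
byte 6:  98 XOR 202 = 168
byte 7: 199 XOR 202 =  13

6e a8 65 9d 71 71 a8 0d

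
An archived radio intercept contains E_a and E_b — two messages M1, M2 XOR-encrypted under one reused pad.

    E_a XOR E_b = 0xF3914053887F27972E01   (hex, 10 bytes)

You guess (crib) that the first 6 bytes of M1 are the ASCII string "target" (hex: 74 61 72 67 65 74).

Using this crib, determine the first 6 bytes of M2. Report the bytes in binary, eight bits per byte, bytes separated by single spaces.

10000111 11110000 00110010 00110100 11101101 00001011

Since E_a ⊕ E_b = M1 ⊕ M2, XORing with the guessed M1 bytes yields the corresponding M2 bytes: M2 = (E_a ⊕ E_b) ⊕ M1.
byte 0: 11110011 ⊕ 01110100 = 10000111
byte 1: 10010001 ⊕ 01100001 = 11110000
byte 2: 01000000 ⊕ 01110010 = 00110010
byte 3: 01010011 ⊕ 01100111 = 00110100
byte 4: 10001000 ⊕ 01100101 = 11101101
byte 5: 01111111 ⊕ 01110100 = 00001011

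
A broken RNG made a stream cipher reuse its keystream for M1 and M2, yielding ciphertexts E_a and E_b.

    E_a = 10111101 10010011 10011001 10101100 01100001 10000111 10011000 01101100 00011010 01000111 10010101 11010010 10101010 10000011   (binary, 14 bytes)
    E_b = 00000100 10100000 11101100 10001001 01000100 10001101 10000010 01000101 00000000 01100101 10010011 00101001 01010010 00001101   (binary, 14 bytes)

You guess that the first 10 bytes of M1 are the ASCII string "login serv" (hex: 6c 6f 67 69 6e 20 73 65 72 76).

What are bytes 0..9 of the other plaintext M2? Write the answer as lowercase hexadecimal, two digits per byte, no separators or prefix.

d55c124c4b2a694c6854

First, E_a ⊕ E_b = (M1 ⊕ K) ⊕ (M2 ⊕ K) = M1 ⊕ M2, so the key drops out. Then M2 = (M1 ⊕ M2) ⊕ M1 over the first 10 bytes.
byte 0: (bd ⊕ 04) ⊕ 6c = b9 ⊕ 6c = d5
byte 1: (93 ⊕ a0) ⊕ 6f = 33 ⊕ 6f = 5c
byte 2: (99 ⊕ ec) ⊕ 67 = 75 ⊕ 67 = 12
byte 3: (ac ⊕ 89) ⊕ 69 = 25 ⊕ 69 = 4c
byte 4: (61 ⊕ 44) ⊕ 6e = 25 ⊕ 6e = 4b
byte 5: (87 ⊕ 8d) ⊕ 20 = 0a ⊕ 20 = 2a
byte 6: (98 ⊕ 82) ⊕ 73 = 1a ⊕ 73 = 69
byte 7: (6c ⊕ 45) ⊕ 65 = 29 ⊕ 65 = 4c
byte 8: (1a ⊕ 00) ⊕ 72 = 1a ⊕ 72 = 68
byte 9: (47 ⊕ 65) ⊕ 76 = 22 ⊕ 76 = 54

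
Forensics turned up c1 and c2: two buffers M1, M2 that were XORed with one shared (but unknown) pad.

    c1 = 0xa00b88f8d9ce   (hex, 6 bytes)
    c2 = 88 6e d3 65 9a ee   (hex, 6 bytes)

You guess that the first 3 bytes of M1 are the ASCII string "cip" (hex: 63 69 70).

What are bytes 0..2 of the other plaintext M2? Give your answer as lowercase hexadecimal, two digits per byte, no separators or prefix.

First, c1 ⊕ c2 = (M1 ⊕ K) ⊕ (M2 ⊕ K) = M1 ⊕ M2, so the key drops out. Then M2 = (M1 ⊕ M2) ⊕ M1 over the first 3 bytes.
byte 0: (a0 ⊕ 88) ⊕ 63 = 28 ⊕ 63 = 4b
byte 1: (0b ⊕ 6e) ⊕ 69 = 65 ⊕ 69 = 0c
byte 2: (88 ⊕ d3) ⊕ 70 = 5b ⊕ 70 = 2b

4b0c2b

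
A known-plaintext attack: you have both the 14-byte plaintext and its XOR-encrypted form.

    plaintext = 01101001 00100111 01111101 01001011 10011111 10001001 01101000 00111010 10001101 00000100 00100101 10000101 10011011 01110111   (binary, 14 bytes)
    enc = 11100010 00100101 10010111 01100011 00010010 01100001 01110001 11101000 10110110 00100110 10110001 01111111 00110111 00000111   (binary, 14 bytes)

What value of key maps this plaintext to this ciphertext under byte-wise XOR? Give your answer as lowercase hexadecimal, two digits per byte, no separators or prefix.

8b02ea288de819d23b2294faac70

Since enc = plaintext ⊕ key, XORing both sides with plaintext gives key = plaintext ⊕ enc.
105 ^ 226 = 139
 39 ^  37 =   2
125 ^ 151 = 234
 75 ^  99 =  40
159 ^  18 = 141
137 ^  97 = 232
104 ^ 113 =  25
 58 ^ 232 = 210
141 ^ 182 =  59
  4 ^  38 =  34
 37 ^ 177 = 148
133 ^ 127 = 250
155 ^  55 = 172
119 ^   7 = 112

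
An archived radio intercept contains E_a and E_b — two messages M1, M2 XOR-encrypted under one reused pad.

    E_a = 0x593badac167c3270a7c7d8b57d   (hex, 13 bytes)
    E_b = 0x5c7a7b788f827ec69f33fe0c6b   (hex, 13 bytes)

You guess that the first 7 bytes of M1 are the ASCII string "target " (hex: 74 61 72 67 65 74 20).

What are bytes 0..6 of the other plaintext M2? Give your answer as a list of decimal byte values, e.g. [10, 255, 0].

[113, 32, 164, 179, 252, 138, 108]

First, E_a ⊕ E_b = (M1 ⊕ K) ⊕ (M2 ⊕ K) = M1 ⊕ M2, so the key drops out. Then M2 = (M1 ⊕ M2) ⊕ M1 over the first 7 bytes.
byte 0: (59 ^ 5c) ^ 74 = 05 ^ 74 = 71
byte 1: (3b ^ 7a) ^ 61 = 41 ^ 61 = 20
byte 2: (ad ^ 7b) ^ 72 = d6 ^ 72 = a4
byte 3: (ac ^ 78) ^ 67 = d4 ^ 67 = b3
byte 4: (16 ^ 8f) ^ 65 = 99 ^ 65 = fc
byte 5: (7c ^ 82) ^ 74 = fe ^ 74 = 8a
byte 6: (32 ^ 7e) ^ 20 = 4c ^ 20 = 6c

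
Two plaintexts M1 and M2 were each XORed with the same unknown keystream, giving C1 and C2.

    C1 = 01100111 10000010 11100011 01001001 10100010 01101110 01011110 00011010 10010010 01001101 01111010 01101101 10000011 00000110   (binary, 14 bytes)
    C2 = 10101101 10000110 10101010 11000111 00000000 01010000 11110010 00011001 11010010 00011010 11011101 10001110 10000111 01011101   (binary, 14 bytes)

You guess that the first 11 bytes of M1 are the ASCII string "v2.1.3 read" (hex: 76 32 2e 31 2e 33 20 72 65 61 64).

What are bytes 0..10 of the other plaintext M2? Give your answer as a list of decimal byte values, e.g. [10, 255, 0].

[188, 54, 103, 191, 140, 13, 140, 113, 37, 54, 195]

First, C1 ⊕ C2 = (M1 ⊕ K) ⊕ (M2 ⊕ K) = M1 ⊕ M2, so the key drops out. Then M2 = (M1 ⊕ M2) ⊕ M1 over the first 11 bytes.
byte 0: (67 XOR ad) XOR 76 = ca XOR 76 = bc
byte 1: (82 XOR 86) XOR 32 = 04 XOR 32 = 36
byte 2: (e3 XOR aa) XOR 2e = 49 XOR 2e = 67
byte 3: (49 XOR c7) XOR 31 = 8e XOR 31 = bf
byte 4: (a2 XOR 00) XOR 2e = a2 XOR 2e = 8c
byte 5: (6e XOR 50) XOR 33 = 3e XOR 33 = 0d
byte 6: (5e XOR f2) XOR 20 = ac XOR 20 = 8c
byte 7: (1a XOR 19) XOR 72 = 03 XOR 72 = 71
byte 8: (92 XOR d2) XOR 65 = 40 XOR 65 = 25
byte 9: (4d XOR 1a) XOR 61 = 57 XOR 61 = 36
byte 10: (7a XOR dd) XOR 64 = a7 XOR 64 = c3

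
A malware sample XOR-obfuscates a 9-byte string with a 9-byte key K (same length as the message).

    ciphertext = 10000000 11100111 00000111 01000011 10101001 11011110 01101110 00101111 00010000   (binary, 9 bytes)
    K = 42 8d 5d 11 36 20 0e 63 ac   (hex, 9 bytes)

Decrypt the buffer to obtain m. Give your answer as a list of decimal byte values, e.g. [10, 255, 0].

XOR is its own inverse, so applying the key byte-wise gives the result directly.
80 xor 42 = c2
e7 xor 8d = 6a
07 xor 5d = 5a
43 xor 11 = 52
a9 xor 36 = 9f
de xor 20 = fe
6e xor 0e = 60
2f xor 63 = 4c
10 xor ac = bc

[194, 106, 90, 82, 159, 254, 96, 76, 188]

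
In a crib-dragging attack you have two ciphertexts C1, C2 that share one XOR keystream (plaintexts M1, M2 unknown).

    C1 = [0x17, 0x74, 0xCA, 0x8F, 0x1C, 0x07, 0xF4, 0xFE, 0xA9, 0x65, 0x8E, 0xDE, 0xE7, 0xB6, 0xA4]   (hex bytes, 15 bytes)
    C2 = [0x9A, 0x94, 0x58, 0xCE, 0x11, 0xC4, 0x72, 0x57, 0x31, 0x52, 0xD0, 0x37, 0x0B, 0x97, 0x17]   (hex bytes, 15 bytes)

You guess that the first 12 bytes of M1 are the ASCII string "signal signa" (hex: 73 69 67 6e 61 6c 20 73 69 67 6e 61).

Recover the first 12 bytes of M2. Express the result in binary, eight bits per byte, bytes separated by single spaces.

First, C1 ⊕ C2 = (M1 ⊕ K) ⊕ (M2 ⊕ K) = M1 ⊕ M2, so the key drops out. Then M2 = (M1 ⊕ M2) ⊕ M1 over the first 12 bytes.
byte 0: (17 xor 9a) xor 73 = 8d xor 73 = fe
byte 1: (74 xor 94) xor 69 = e0 xor 69 = 89
byte 2: (ca xor 58) xor 67 = 92 xor 67 = f5
byte 3: (8f xor ce) xor 6e = 41 xor 6e = 2f
byte 4: (1c xor 11) xor 61 = 0d xor 61 = 6c
byte 5: (07 xor c4) xor 6c = c3 xor 6c = af
byte 6: (f4 xor 72) xor 20 = 86 xor 20 = a6
byte 7: (fe xor 57) xor 73 = a9 xor 73 = da
byte 8: (a9 xor 31) xor 69 = 98 xor 69 = f1
byte 9: (65 xor 52) xor 67 = 37 xor 67 = 50
byte 10: (8e xor d0) xor 6e = 5e xor 6e = 30
byte 11: (de xor 37) xor 61 = e9 xor 61 = 88

11111110 10001001 11110101 00101111 01101100 10101111 10100110 11011010 11110001 01010000 00110000 10001000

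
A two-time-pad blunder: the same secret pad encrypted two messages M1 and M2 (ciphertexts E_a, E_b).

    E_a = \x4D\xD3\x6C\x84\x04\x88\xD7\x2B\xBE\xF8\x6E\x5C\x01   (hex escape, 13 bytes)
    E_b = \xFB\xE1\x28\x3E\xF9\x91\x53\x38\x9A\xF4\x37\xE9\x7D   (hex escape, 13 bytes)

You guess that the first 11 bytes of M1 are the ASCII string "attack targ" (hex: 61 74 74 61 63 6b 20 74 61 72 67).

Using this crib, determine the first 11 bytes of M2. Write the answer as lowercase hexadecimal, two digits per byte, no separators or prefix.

First, E_a ⊕ E_b = (M1 ⊕ K) ⊕ (M2 ⊕ K) = M1 ⊕ M2, so the key drops out. Then M2 = (M1 ⊕ M2) ⊕ M1 over the first 11 bytes.
byte 0: (4d xor fb) xor 61 = b6 xor 61 = d7
byte 1: (d3 xor e1) xor 74 = 32 xor 74 = 46
byte 2: (6c xor 28) xor 74 = 44 xor 74 = 30
byte 3: (84 xor 3e) xor 61 = ba xor 61 = db
byte 4: (04 xor f9) xor 63 = fd xor 63 = 9e
byte 5: (88 xor 91) xor 6b = 19 xor 6b = 72
byte 6: (d7 xor 53) xor 20 = 84 xor 20 = a4
byte 7: (2b xor 38) xor 74 = 13 xor 74 = 67
byte 8: (be xor 9a) xor 61 = 24 xor 61 = 45
byte 9: (f8 xor f4) xor 72 = 0c xor 72 = 7e
byte 10: (6e xor 37) xor 67 = 59 xor 67 = 3e

d74630db9e72a467457e3e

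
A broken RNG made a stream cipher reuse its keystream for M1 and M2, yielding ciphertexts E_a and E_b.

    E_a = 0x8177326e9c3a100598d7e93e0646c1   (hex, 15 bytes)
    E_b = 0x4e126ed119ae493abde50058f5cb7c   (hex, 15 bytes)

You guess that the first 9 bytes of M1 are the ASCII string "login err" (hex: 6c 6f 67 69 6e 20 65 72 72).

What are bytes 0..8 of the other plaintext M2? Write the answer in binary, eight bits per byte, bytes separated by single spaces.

10100011 00001010 00111011 11010110 11101011 10110100 00111100 01001101 01010111

First, E_a ⊕ E_b = (M1 ⊕ K) ⊕ (M2 ⊕ K) = M1 ⊕ M2, so the key drops out. Then M2 = (M1 ⊕ M2) ⊕ M1 over the first 9 bytes.
byte 0: (81 XOR 4e) XOR 6c = cf XOR 6c = a3
byte 1: (77 XOR 12) XOR 6f = 65 XOR 6f = 0a
byte 2: (32 XOR 6e) XOR 67 = 5c XOR 67 = 3b
byte 3: (6e XOR d1) XOR 69 = bf XOR 69 = d6
byte 4: (9c XOR 19) XOR 6e = 85 XOR 6e = eb
byte 5: (3a XOR ae) XOR 20 = 94 XOR 20 = b4
byte 6: (10 XOR 49) XOR 65 = 59 XOR 65 = 3c
byte 7: (05 XOR 3a) XOR 72 = 3f XOR 72 = 4d
byte 8: (98 XOR bd) XOR 72 = 25 XOR 72 = 57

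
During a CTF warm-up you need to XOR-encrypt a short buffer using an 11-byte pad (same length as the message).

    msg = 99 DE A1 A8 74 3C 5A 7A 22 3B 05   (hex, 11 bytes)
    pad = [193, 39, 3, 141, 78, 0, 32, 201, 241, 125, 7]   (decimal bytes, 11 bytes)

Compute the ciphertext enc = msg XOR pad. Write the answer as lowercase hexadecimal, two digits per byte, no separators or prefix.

58f9a2253a3c7ab3d34602

XOR is its own inverse, so applying the key byte-wise gives the result directly.
byte 0: 153 xor 193 =  88
byte 1: 222 xor  39 = 249
byte 2: 161 xor   3 = 162
byte 3: 168 xor 141 =  37
byte 4: 116 xor  78 =  58
byte 5:  60 xor   0 =  60
byte 6:  90 xor  32 = 122
byte 7: 122 xor 201 = 179
byte 8:  34 xor 241 = 211
byte 9:  59 xor 125 =  70
byte 10:   5 xor   7 =   2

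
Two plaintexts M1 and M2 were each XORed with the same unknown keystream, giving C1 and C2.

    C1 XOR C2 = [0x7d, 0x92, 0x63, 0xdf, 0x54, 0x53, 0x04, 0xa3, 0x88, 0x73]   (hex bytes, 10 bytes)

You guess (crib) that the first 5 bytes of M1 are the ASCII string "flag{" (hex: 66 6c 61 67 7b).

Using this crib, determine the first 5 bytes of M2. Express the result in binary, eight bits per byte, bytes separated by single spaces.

Since C1 ⊕ C2 = M1 ⊕ M2, XORing with the guessed M1 bytes yields the corresponding M2 bytes: M2 = (C1 ⊕ C2) ⊕ M1.
125 xor 102 =  27
146 xor 108 = 254
 99 xor  97 =   2
223 xor 103 = 184
 84 xor 123 =  47

00011011 11111110 00000010 10111000 00101111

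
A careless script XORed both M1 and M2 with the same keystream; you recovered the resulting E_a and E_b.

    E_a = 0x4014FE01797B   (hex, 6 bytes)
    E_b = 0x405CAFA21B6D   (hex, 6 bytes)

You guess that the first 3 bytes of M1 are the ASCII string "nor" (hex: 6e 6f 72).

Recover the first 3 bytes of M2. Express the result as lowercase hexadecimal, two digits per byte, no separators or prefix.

6e2723

First, E_a ⊕ E_b = (M1 ⊕ K) ⊕ (M2 ⊕ K) = M1 ⊕ M2, so the key drops out. Then M2 = (M1 ⊕ M2) ⊕ M1 over the first 3 bytes.
byte 0: (40 xor 40) xor 6e = 00 xor 6e = 6e
byte 1: (14 xor 5c) xor 6f = 48 xor 6f = 27
byte 2: (fe xor af) xor 72 = 51 xor 72 = 23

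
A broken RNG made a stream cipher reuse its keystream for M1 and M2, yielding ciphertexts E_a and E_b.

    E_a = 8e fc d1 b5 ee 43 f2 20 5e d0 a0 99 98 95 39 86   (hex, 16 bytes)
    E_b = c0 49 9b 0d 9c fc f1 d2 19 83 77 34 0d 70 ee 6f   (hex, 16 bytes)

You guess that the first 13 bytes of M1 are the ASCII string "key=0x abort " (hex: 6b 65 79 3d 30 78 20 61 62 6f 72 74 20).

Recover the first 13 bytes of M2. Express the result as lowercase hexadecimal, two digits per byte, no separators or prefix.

25d0338542c72393253ca5d9b5

First, E_a ⊕ E_b = (M1 ⊕ K) ⊕ (M2 ⊕ K) = M1 ⊕ M2, so the key drops out. Then M2 = (M1 ⊕ M2) ⊕ M1 over the first 13 bytes.
byte 0: (8e XOR c0) XOR 6b = 4e XOR 6b = 25
byte 1: (fc XOR 49) XOR 65 = b5 XOR 65 = d0
byte 2: (d1 XOR 9b) XOR 79 = 4a XOR 79 = 33
byte 3: (b5 XOR 0d) XOR 3d = b8 XOR 3d = 85
byte 4: (ee XOR 9c) XOR 30 = 72 XOR 30 = 42
byte 5: (43 XOR fc) XOR 78 = bf XOR 78 = c7
byte 6: (f2 XOR f1) XOR 20 = 03 XOR 20 = 23
byte 7: (20 XOR d2) XOR 61 = f2 XOR 61 = 93
byte 8: (5e XOR 19) XOR 62 = 47 XOR 62 = 25
byte 9: (d0 XOR 83) XOR 6f = 53 XOR 6f = 3c
byte 10: (a0 XOR 77) XOR 72 = d7 XOR 72 = a5
byte 11: (99 XOR 34) XOR 74 = ad XOR 74 = d9
byte 12: (98 XOR 0d) XOR 20 = 95 XOR 20 = b5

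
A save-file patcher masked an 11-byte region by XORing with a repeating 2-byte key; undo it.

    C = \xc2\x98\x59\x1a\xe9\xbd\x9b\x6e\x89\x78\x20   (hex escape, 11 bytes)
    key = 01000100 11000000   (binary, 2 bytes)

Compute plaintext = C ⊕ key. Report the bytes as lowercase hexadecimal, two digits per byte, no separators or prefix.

The 2-byte key repeats, so the effective keystream is 44 c0 44 c0 44 c0 44 c0 44 c0 44.
byte 0: c2 ⊕ 44 = 86
byte 1: 98 ⊕ c0 = 58
byte 2: 59 ⊕ 44 = 1d
byte 3: 1a ⊕ c0 = da
byte 4: e9 ⊕ 44 = ad
byte 5: bd ⊕ c0 = 7d
byte 6: 9b ⊕ 44 = df
byte 7: 6e ⊕ c0 = ae
byte 8: 89 ⊕ 44 = cd
byte 9: 78 ⊕ c0 = b8
byte 10: 20 ⊕ 44 = 64

86581ddaad7ddfaecdb864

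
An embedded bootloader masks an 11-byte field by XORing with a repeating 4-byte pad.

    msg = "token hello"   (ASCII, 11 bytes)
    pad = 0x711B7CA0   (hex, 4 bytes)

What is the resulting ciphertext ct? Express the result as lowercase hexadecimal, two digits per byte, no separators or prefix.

The 4-byte key repeats, so the effective keystream is 71 1b 7c a0 71 1b 7c a0 71 1b 7c.
byte 0: 74 ^ 71 = 05
byte 1: 6f ^ 1b = 74
byte 2: 6b ^ 7c = 17
byte 3: 65 ^ a0 = c5
byte 4: 6e ^ 71 = 1f
byte 5: 20 ^ 1b = 3b
byte 6: 68 ^ 7c = 14
byte 7: 65 ^ a0 = c5
byte 8: 6c ^ 71 = 1d
byte 9: 6c ^ 1b = 77
byte 10: 6f ^ 7c = 13

057417c51f3b14c51d7713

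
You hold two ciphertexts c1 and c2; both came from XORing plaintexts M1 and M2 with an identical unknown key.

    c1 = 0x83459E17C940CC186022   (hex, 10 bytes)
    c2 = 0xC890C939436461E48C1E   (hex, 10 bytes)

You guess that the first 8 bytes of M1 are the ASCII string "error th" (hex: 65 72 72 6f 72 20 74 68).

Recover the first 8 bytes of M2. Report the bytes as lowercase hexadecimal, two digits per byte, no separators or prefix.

2ea72541f804d994

First, c1 ⊕ c2 = (M1 ⊕ K) ⊕ (M2 ⊕ K) = M1 ⊕ M2, so the key drops out. Then M2 = (M1 ⊕ M2) ⊕ M1 over the first 8 bytes.
byte 0: (83 XOR c8) XOR 65 = 4b XOR 65 = 2e
byte 1: (45 XOR 90) XOR 72 = d5 XOR 72 = a7
byte 2: (9e XOR c9) XOR 72 = 57 XOR 72 = 25
byte 3: (17 XOR 39) XOR 6f = 2e XOR 6f = 41
byte 4: (c9 XOR 43) XOR 72 = 8a XOR 72 = f8
byte 5: (40 XOR 64) XOR 20 = 24 XOR 20 = 04
byte 6: (cc XOR 61) XOR 74 = ad XOR 74 = d9
byte 7: (18 XOR e4) XOR 68 = fc XOR 68 = 94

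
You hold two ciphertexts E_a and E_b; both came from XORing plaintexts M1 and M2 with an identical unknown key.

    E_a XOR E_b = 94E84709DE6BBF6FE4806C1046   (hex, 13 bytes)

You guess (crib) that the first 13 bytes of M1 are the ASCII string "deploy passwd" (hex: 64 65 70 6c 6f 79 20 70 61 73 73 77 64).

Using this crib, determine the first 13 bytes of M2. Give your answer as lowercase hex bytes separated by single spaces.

Since E_a ⊕ E_b = M1 ⊕ M2, XORing with the guessed M1 bytes yields the corresponding M2 bytes: M2 = (E_a ⊕ E_b) ⊕ M1.
10010100 ⊕ 01100100 = 11110000
11101000 ⊕ 01100101 = 10001101
01000111 ⊕ 01110000 = 00110111
00001001 ⊕ 01101100 = 01100101
11011110 ⊕ 01101111 = 10110001
01101011 ⊕ 01111001 = 00010010
10111111 ⊕ 00100000 = 10011111
01101111 ⊕ 01110000 = 00011111
11100100 ⊕ 01100001 = 10000101
10000000 ⊕ 01110011 = 11110011
01101100 ⊕ 01110011 = 00011111
00010000 ⊕ 01110111 = 01100111
01000110 ⊕ 01100100 = 00100010

f0 8d 37 65 b1 12 9f 1f 85 f3 1f 67 22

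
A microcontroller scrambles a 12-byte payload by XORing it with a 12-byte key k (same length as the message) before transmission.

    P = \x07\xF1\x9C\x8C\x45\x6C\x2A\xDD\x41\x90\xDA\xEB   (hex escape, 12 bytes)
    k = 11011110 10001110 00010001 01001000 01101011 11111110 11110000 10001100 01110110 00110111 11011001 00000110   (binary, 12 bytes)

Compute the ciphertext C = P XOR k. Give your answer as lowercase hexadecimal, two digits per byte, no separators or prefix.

d97f8dc42e92da5137a703ed

  7 ⊕ 222 = 217
241 ⊕ 142 = 127
156 ⊕  17 = 141
140 ⊕  72 = 196
 69 ⊕ 107 =  46
108 ⊕ 254 = 146
 42 ⊕ 240 = 218
221 ⊕ 140 =  81
 65 ⊕ 118 =  55
144 ⊕  55 = 167
218 ⊕ 217 =   3
235 ⊕   6 = 237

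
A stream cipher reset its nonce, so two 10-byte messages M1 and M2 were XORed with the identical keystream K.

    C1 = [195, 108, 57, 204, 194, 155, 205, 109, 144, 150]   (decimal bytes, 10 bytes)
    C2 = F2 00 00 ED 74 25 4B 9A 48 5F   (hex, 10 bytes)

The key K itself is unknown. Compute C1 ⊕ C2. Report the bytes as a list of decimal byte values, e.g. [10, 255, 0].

C1 ⊕ C2 = (M1 ⊕ K) ⊕ (M2 ⊕ K) = M1 ⊕ M2 — the shared key cancels under XOR.
c3 XOR f2 = 31
6c XOR 00 = 6c
39 XOR 00 = 39
cc XOR ed = 21
c2 XOR 74 = b6
9b XOR 25 = be
cd XOR 4b = 86
6d XOR 9a = f7
90 XOR 48 = d8
96 XOR 5f = c9

[49, 108, 57, 33, 182, 190, 134, 247, 216, 201]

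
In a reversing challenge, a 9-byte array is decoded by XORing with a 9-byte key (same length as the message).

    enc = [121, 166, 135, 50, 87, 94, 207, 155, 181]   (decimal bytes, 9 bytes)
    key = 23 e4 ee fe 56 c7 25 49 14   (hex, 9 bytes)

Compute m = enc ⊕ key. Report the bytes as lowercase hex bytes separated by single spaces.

XOR is its own inverse, so applying the key byte-wise gives the result directly.
79 xor 23 = 5a
a6 xor e4 = 42
87 xor ee = 69
32 xor fe = cc
57 xor 56 = 01
5e xor c7 = 99
cf xor 25 = ea
9b xor 49 = d2
b5 xor 14 = a1

5a 42 69 cc 01 99 ea d2 a1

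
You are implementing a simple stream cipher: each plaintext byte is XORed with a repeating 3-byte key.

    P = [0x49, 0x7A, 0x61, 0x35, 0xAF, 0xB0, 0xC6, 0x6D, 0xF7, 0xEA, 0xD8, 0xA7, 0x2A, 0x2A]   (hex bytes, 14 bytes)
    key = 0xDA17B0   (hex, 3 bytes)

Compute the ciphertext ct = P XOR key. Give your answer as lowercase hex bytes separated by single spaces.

93 6d d1 ef b8 00 1c 7a 47 30 cf 17 f0 3d

The 3-byte key repeats, so the effective keystream is da 17 b0 da 17 b0 da 17 b0 da 17 b0 da 17.
byte 0: 49 ^ da = 93
byte 1: 7a ^ 17 = 6d
byte 2: 61 ^ b0 = d1
byte 3: 35 ^ da = ef
byte 4: af ^ 17 = b8
byte 5: b0 ^ b0 = 00
byte 6: c6 ^ da = 1c
byte 7: 6d ^ 17 = 7a
byte 8: f7 ^ b0 = 47
byte 9: ea ^ da = 30
byte 10: d8 ^ 17 = cf
byte 11: a7 ^ b0 = 17
byte 12: 2a ^ da = f0
byte 13: 2a ^ 17 = 3d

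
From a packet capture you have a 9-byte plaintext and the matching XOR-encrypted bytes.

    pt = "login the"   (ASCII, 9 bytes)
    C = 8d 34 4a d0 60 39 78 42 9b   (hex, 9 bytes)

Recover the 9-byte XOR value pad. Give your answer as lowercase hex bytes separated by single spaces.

e1 5b 2d b9 0e 19 0c 2a fe

Since C = pt ⊕ pad, XORing both sides with pt gives pad = pt ⊕ C.
byte 0: 6c xor 8d = e1
byte 1: 6f xor 34 = 5b
byte 2: 67 xor 4a = 2d
byte 3: 69 xor d0 = b9
byte 4: 6e xor 60 = 0e
byte 5: 20 xor 39 = 19
byte 6: 74 xor 78 = 0c
byte 7: 68 xor 42 = 2a
byte 8: 65 xor 9b = fe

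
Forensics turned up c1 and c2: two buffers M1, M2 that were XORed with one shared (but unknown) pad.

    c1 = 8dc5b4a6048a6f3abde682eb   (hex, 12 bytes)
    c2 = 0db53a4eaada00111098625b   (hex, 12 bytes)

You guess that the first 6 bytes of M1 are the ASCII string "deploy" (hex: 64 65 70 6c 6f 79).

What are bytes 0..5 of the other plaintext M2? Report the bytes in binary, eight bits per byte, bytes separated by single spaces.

First, c1 ⊕ c2 = (M1 ⊕ K) ⊕ (M2 ⊕ K) = M1 ⊕ M2, so the key drops out. Then M2 = (M1 ⊕ M2) ⊕ M1 over the first 6 bytes.
byte 0: (8d XOR 0d) XOR 64 = 80 XOR 64 = e4
byte 1: (c5 XOR b5) XOR 65 = 70 XOR 65 = 15
byte 2: (b4 XOR 3a) XOR 70 = 8e XOR 70 = fe
byte 3: (a6 XOR 4e) XOR 6c = e8 XOR 6c = 84
byte 4: (04 XOR aa) XOR 6f = ae XOR 6f = c1
byte 5: (8a XOR da) XOR 79 = 50 XOR 79 = 29

11100100 00010101 11111110 10000100 11000001 00101001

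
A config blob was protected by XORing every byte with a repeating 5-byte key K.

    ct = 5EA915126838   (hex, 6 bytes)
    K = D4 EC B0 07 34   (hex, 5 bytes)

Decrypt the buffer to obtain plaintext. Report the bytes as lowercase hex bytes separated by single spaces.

8a 45 a5 15 5c ec

The 5-byte key repeats, so the effective keystream is d4 ec b0 07 34 d4.
byte 0: 01011110 ⊕ 11010100 = 10001010
byte 1: 10101001 ⊕ 11101100 = 01000101
byte 2: 00010101 ⊕ 10110000 = 10100101
byte 3: 00010010 ⊕ 00000111 = 00010101
byte 4: 01101000 ⊕ 00110100 = 01011100
byte 5: 00111000 ⊕ 11010100 = 11101100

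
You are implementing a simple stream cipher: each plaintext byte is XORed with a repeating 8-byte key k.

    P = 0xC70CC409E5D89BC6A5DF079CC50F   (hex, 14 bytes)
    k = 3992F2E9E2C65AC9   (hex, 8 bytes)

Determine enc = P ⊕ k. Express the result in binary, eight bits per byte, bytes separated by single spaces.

11111110 10011110 00110110 11100000 00000111 00011110 11000001 00001111 10011100 01001101 11110101 01110101 00100111 11001001

The 8-byte key repeats, so the effective keystream is 39 92 f2 e9 e2 c6 5a c9 39 92 f2 e9 e2 c6.
byte 0: 199 xor  57 = 254
byte 1:  12 xor 146 = 158
byte 2: 196 xor 242 =  54
byte 3:   9 xor 233 = 224
byte 4: 229 xor 226 =   7
byte 5: 216 xor 198 =  30
byte 6: 155 xor  90 = 193
byte 7: 198 xor 201 =  15
byte 8: 165 xor  57 = 156
byte 9: 223 xor 146 =  77
byte 10:   7 xor 242 = 245
byte 11: 156 xor 233 = 117
byte 12: 197 xor 226 =  39
byte 13:  15 xor 198 = 201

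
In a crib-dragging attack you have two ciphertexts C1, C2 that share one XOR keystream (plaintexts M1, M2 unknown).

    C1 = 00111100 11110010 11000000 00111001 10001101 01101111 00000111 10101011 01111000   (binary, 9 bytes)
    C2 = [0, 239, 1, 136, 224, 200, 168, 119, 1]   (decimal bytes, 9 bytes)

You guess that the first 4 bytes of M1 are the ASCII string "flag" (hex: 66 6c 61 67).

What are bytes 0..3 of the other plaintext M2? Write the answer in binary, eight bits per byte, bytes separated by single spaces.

01011010 01110001 10100000 11010110

First, C1 ⊕ C2 = (M1 ⊕ K) ⊕ (M2 ⊕ K) = M1 ⊕ M2, so the key drops out. Then M2 = (M1 ⊕ M2) ⊕ M1 over the first 4 bytes.
byte 0: (3c xor 00) xor 66 = 3c xor 66 = 5a
byte 1: (f2 xor ef) xor 6c = 1d xor 6c = 71
byte 2: (c0 xor 01) xor 61 = c1 xor 61 = a0
byte 3: (39 xor 88) xor 67 = b1 xor 67 = d6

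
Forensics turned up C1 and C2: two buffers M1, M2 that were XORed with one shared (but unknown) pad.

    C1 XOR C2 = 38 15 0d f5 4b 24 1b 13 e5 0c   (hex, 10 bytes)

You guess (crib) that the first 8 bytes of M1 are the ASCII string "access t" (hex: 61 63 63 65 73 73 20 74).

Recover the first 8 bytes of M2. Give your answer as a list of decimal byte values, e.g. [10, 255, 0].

Since C1 ⊕ C2 = M1 ⊕ M2, XORing with the guessed M1 bytes yields the corresponding M2 bytes: M2 = (C1 ⊕ C2) ⊕ M1.
byte 0: 00111000 XOR 01100001 = 01011001
byte 1: 00010101 XOR 01100011 = 01110110
byte 2: 00001101 XOR 01100011 = 01101110
byte 3: 11110101 XOR 01100101 = 10010000
byte 4: 01001011 XOR 01110011 = 00111000
byte 5: 00100100 XOR 01110011 = 01010111
byte 6: 00011011 XOR 00100000 = 00111011
byte 7: 00010011 XOR 01110100 = 01100111

[89, 118, 110, 144, 56, 87, 59, 103]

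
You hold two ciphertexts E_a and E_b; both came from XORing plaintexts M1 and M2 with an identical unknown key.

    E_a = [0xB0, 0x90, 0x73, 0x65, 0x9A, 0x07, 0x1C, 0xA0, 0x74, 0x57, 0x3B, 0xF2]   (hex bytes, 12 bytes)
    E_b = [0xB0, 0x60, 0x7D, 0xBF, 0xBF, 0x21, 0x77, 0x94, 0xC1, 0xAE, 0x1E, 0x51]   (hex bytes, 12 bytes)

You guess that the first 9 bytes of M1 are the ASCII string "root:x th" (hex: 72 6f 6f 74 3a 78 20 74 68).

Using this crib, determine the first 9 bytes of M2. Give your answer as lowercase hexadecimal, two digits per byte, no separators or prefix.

729f61ae1f5e4b40dd

First, E_a ⊕ E_b = (M1 ⊕ K) ⊕ (M2 ⊕ K) = M1 ⊕ M2, so the key drops out. Then M2 = (M1 ⊕ M2) ⊕ M1 over the first 9 bytes.
byte 0: (b0 xor b0) xor 72 = 00 xor 72 = 72
byte 1: (90 xor 60) xor 6f = f0 xor 6f = 9f
byte 2: (73 xor 7d) xor 6f = 0e xor 6f = 61
byte 3: (65 xor bf) xor 74 = da xor 74 = ae
byte 4: (9a xor bf) xor 3a = 25 xor 3a = 1f
byte 5: (07 xor 21) xor 78 = 26 xor 78 = 5e
byte 6: (1c xor 77) xor 20 = 6b xor 20 = 4b
byte 7: (a0 xor 94) xor 74 = 34 xor 74 = 40
byte 8: (74 xor c1) xor 68 = b5 xor 68 = dd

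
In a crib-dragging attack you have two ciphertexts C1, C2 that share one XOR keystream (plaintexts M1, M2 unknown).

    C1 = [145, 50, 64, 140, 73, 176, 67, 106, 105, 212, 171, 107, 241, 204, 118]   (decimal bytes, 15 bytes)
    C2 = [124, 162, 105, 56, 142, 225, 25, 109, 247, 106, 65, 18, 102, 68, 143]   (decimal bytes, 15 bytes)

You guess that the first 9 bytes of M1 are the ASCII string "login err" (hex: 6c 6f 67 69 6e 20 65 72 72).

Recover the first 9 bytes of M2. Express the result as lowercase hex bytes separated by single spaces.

81 ff 4e dd a9 71 3f 75 ec

First, C1 ⊕ C2 = (M1 ⊕ K) ⊕ (M2 ⊕ K) = M1 ⊕ M2, so the key drops out. Then M2 = (M1 ⊕ M2) ⊕ M1 over the first 9 bytes.
byte 0: (91 XOR 7c) XOR 6c = ed XOR 6c = 81
byte 1: (32 XOR a2) XOR 6f = 90 XOR 6f = ff
byte 2: (40 XOR 69) XOR 67 = 29 XOR 67 = 4e
byte 3: (8c XOR 38) XOR 69 = b4 XOR 69 = dd
byte 4: (49 XOR 8e) XOR 6e = c7 XOR 6e = a9
byte 5: (b0 XOR e1) XOR 20 = 51 XOR 20 = 71
byte 6: (43 XOR 19) XOR 65 = 5a XOR 65 = 3f
byte 7: (6a XOR 6d) XOR 72 = 07 XOR 72 = 75
byte 8: (69 XOR f7) XOR 72 = 9e XOR 72 = ec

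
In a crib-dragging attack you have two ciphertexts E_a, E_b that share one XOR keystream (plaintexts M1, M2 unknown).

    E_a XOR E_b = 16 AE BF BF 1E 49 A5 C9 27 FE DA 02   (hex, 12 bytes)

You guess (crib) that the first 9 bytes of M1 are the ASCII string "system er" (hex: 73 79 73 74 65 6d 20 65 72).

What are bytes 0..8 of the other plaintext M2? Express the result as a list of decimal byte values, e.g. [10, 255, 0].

Since E_a ⊕ E_b = M1 ⊕ M2, XORing with the guessed M1 bytes yields the corresponding M2 bytes: M2 = (E_a ⊕ E_b) ⊕ M1.
16 ⊕ 73 = 65
ae ⊕ 79 = d7
bf ⊕ 73 = cc
bf ⊕ 74 = cb
1e ⊕ 65 = 7b
49 ⊕ 6d = 24
a5 ⊕ 20 = 85
c9 ⊕ 65 = ac
27 ⊕ 72 = 55

[101, 215, 204, 203, 123, 36, 133, 172, 85]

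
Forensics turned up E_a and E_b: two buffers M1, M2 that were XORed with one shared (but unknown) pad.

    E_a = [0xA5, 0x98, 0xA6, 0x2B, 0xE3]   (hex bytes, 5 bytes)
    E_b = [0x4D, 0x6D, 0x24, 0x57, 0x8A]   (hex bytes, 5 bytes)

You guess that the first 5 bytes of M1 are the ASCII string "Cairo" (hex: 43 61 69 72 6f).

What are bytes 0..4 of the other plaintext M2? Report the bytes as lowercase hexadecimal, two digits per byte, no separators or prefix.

ab94eb0e06

First, E_a ⊕ E_b = (M1 ⊕ K) ⊕ (M2 ⊕ K) = M1 ⊕ M2, so the key drops out. Then M2 = (M1 ⊕ M2) ⊕ M1 over the first 5 bytes.
byte 0: (a5 ⊕ 4d) ⊕ 43 = e8 ⊕ 43 = ab
byte 1: (98 ⊕ 6d) ⊕ 61 = f5 ⊕ 61 = 94
byte 2: (a6 ⊕ 24) ⊕ 69 = 82 ⊕ 69 = eb
byte 3: (2b ⊕ 57) ⊕ 72 = 7c ⊕ 72 = 0e
byte 4: (e3 ⊕ 8a) ⊕ 6f = 69 ⊕ 6f = 06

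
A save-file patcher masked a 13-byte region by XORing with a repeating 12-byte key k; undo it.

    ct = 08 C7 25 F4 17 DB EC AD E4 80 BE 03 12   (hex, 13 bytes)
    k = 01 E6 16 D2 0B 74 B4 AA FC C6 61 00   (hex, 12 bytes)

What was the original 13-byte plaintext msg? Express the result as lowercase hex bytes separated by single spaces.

The 12-byte key repeats, so the effective keystream is 01 e6 16 d2 0b 74 b4 aa fc c6 61 00 01.
byte 0: 00001000 ^ 00000001 = 00001001
byte 1: 11000111 ^ 11100110 = 00100001
byte 2: 00100101 ^ 00010110 = 00110011
byte 3: 11110100 ^ 11010010 = 00100110
byte 4: 00010111 ^ 00001011 = 00011100
byte 5: 11011011 ^ 01110100 = 10101111
byte 6: 11101100 ^ 10110100 = 01011000
byte 7: 10101101 ^ 10101010 = 00000111
byte 8: 11100100 ^ 11111100 = 00011000
byte 9: 10000000 ^ 11000110 = 01000110
byte 10: 10111110 ^ 01100001 = 11011111
byte 11: 00000011 ^ 00000000 = 00000011
byte 12: 00010010 ^ 00000001 = 00010011

09 21 33 26 1c af 58 07 18 46 df 03 13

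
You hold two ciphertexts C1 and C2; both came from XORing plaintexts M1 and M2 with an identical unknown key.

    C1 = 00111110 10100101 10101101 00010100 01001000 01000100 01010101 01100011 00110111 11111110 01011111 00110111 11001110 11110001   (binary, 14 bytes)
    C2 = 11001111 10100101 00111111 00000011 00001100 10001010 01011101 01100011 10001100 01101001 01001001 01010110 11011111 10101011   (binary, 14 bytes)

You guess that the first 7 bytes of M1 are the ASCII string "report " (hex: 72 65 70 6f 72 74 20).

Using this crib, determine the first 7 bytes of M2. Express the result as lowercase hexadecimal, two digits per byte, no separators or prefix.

First, C1 ⊕ C2 = (M1 ⊕ K) ⊕ (M2 ⊕ K) = M1 ⊕ M2, so the key drops out. Then M2 = (M1 ⊕ M2) ⊕ M1 over the first 7 bytes.
byte 0: (3e ⊕ cf) ⊕ 72 = f1 ⊕ 72 = 83
byte 1: (a5 ⊕ a5) ⊕ 65 = 00 ⊕ 65 = 65
byte 2: (ad ⊕ 3f) ⊕ 70 = 92 ⊕ 70 = e2
byte 3: (14 ⊕ 03) ⊕ 6f = 17 ⊕ 6f = 78
byte 4: (48 ⊕ 0c) ⊕ 72 = 44 ⊕ 72 = 36
byte 5: (44 ⊕ 8a) ⊕ 74 = ce ⊕ 74 = ba
byte 6: (55 ⊕ 5d) ⊕ 20 = 08 ⊕ 20 = 28

8365e27836ba28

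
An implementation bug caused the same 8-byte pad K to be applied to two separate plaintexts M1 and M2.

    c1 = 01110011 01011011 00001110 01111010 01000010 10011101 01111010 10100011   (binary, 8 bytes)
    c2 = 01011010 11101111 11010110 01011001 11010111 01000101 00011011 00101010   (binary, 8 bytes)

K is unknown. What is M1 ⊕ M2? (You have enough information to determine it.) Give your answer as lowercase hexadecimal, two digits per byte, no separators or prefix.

c1 ⊕ c2 = (M1 ⊕ K) ⊕ (M2 ⊕ K) = M1 ⊕ M2 — the shared key cancels under XOR.
73 xor 5a = 29
5b xor ef = b4
0e xor d6 = d8
7a xor 59 = 23
42 xor d7 = 95
9d xor 45 = d8
7a xor 1b = 61
a3 xor 2a = 89

29b4d82395d86189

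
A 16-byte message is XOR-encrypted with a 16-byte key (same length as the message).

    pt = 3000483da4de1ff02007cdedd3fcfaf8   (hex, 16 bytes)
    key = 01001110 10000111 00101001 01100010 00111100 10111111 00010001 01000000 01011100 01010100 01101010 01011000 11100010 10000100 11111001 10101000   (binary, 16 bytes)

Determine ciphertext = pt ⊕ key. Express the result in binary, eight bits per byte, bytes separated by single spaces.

XOR is its own inverse, so applying the key byte-wise gives the result directly.
 48 xor  78 = 126
  0 xor 135 = 135
 72 xor  41 =  97
 61 xor  98 =  95
164 xor  60 = 152
222 xor 191 =  97
 31 xor  17 =  14
240 xor  64 = 176
 32 xor  92 = 124
  7 xor  84 =  83
205 xor 106 = 167
237 xor  88 = 181
211 xor 226 =  49
252 xor 132 = 120
250 xor 249 =   3
248 xor 168 =  80

01111110 10000111 01100001 01011111 10011000 01100001 00001110 10110000 01111100 01010011 10100111 10110101 00110001 01111000 00000011 01010000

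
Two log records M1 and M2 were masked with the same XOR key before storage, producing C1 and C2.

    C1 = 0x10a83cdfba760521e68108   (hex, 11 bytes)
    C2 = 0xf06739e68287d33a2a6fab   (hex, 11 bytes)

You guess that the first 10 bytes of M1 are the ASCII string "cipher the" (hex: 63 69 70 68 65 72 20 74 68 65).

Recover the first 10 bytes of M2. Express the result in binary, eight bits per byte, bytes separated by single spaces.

10000011 10100110 01110101 01010001 01011101 10000011 11110110 01101111 10100100 10001011

First, C1 ⊕ C2 = (M1 ⊕ K) ⊕ (M2 ⊕ K) = M1 ⊕ M2, so the key drops out. Then M2 = (M1 ⊕ M2) ⊕ M1 over the first 10 bytes.
byte 0: (10 XOR f0) XOR 63 = e0 XOR 63 = 83
byte 1: (a8 XOR 67) XOR 69 = cf XOR 69 = a6
byte 2: (3c XOR 39) XOR 70 = 05 XOR 70 = 75
byte 3: (df XOR e6) XOR 68 = 39 XOR 68 = 51
byte 4: (ba XOR 82) XOR 65 = 38 XOR 65 = 5d
byte 5: (76 XOR 87) XOR 72 = f1 XOR 72 = 83
byte 6: (05 XOR d3) XOR 20 = d6 XOR 20 = f6
byte 7: (21 XOR 3a) XOR 74 = 1b XOR 74 = 6f
byte 8: (e6 XOR 2a) XOR 68 = cc XOR 68 = a4
byte 9: (81 XOR 6f) XOR 65 = ee XOR 65 = 8b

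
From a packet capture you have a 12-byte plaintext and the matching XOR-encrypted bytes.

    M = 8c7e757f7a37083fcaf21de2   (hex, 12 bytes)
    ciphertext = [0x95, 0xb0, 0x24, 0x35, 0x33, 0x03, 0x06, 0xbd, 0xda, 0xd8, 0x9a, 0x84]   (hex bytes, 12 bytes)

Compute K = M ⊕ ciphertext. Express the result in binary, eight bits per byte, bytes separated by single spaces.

Since ciphertext = M ⊕ K, XORing both sides with M gives K = M ⊕ ciphertext.
140 ⊕ 149 =  25
126 ⊕ 176 = 206
117 ⊕  36 =  81
127 ⊕  53 =  74
122 ⊕  51 =  73
 55 ⊕   3 =  52
  8 ⊕   6 =  14
 63 ⊕ 189 = 130
202 ⊕ 218 =  16
242 ⊕ 216 =  42
 29 ⊕ 154 = 135
226 ⊕ 132 = 102

00011001 11001110 01010001 01001010 01001001 00110100 00001110 10000010 00010000 00101010 10000111 01100110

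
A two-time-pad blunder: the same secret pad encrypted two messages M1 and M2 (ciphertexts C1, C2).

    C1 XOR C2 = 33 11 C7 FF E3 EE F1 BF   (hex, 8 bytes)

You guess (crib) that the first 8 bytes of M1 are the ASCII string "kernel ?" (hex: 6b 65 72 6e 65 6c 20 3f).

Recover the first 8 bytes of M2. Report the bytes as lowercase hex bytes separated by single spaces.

58 74 b5 91 86 82 d1 80

Since C1 ⊕ C2 = M1 ⊕ M2, XORing with the guessed M1 bytes yields the corresponding M2 bytes: M2 = (C1 ⊕ C2) ⊕ M1.
33 XOR 6b = 58
11 XOR 65 = 74
c7 XOR 72 = b5
ff XOR 6e = 91
e3 XOR 65 = 86
ee XOR 6c = 82
f1 XOR 20 = d1
bf XOR 3f = 80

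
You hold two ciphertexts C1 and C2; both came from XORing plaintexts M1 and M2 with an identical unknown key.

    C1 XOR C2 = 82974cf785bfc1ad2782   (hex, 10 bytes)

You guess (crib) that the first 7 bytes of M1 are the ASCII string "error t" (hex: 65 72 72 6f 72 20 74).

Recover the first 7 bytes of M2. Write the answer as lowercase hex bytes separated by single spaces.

e7 e5 3e 98 f7 9f b5

Since C1 ⊕ C2 = M1 ⊕ M2, XORing with the guessed M1 bytes yields the corresponding M2 bytes: M2 = (C1 ⊕ C2) ⊕ M1.
82 ⊕ 65 = e7
97 ⊕ 72 = e5
4c ⊕ 72 = 3e
f7 ⊕ 6f = 98
85 ⊕ 72 = f7
bf ⊕ 20 = 9f
c1 ⊕ 74 = b5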